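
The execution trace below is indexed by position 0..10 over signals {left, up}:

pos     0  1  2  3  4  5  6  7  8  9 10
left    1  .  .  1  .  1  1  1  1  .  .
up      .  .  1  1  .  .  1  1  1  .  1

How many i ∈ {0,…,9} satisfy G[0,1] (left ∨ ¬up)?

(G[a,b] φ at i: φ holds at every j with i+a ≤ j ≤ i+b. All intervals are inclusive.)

Evaluate at each i in [0,9]:
  i=0: ✓ (all of [0,1])
  i=1: ✗ (fails at j=2)
  i=2: ✗ (fails at j=2)
  i=3: ✓ (all of [3,4])
  i=4: ✓ (all of [4,5])
  i=5: ✓ (all of [5,6])
  i=6: ✓ (all of [6,7])
  i=7: ✓ (all of [7,8])
  i=8: ✓ (all of [8,9])
  i=9: ✗ (fails at j=10)
Positions where it holds: {0, 3, 4, 5, 6, 7, 8} → 7.

7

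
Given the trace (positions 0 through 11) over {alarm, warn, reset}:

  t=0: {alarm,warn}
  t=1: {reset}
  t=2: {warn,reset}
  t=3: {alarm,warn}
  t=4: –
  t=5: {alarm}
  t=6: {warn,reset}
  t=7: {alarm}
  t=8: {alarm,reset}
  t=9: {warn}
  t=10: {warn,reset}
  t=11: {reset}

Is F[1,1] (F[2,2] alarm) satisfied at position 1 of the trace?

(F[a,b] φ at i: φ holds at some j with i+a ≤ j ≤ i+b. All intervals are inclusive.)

Check F[2,2] alarm at each j in [2,2]:
  j=2: fails (none in [4,4])
No position in the window satisfies it → formula fails.

Does not hold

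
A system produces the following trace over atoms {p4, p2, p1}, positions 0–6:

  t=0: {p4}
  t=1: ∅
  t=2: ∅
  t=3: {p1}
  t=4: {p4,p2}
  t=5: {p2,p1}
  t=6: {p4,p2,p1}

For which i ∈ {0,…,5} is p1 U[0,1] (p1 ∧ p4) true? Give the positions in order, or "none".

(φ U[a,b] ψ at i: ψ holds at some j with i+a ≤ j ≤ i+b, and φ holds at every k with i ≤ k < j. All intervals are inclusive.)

Evaluate at each i in [0,5]:
  i=0: ✗ (no rhs in [0,1])
  i=1: ✗ (no rhs in [1,2])
  i=2: ✗ (no rhs in [2,3])
  i=3: ✗ (no rhs in [3,4])
  i=4: ✗ (no rhs in [4,5])
  i=5: ✓ (rhs at j=6; lhs holds on [5,5])

5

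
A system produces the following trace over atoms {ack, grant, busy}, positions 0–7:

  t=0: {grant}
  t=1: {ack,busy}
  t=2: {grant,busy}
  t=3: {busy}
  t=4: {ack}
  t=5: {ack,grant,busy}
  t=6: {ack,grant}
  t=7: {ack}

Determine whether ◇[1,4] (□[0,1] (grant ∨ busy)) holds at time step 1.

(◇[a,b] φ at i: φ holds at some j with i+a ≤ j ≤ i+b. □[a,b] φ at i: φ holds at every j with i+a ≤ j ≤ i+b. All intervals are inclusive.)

Check □[0,1] (grant ∨ busy) at each j in [2,5]:
  j=2: holds on [2,3]
  j=3: fails at 4
  j=4: fails at 4
  j=5: holds on [5,6]
Found at j=2 → formula holds.

Holds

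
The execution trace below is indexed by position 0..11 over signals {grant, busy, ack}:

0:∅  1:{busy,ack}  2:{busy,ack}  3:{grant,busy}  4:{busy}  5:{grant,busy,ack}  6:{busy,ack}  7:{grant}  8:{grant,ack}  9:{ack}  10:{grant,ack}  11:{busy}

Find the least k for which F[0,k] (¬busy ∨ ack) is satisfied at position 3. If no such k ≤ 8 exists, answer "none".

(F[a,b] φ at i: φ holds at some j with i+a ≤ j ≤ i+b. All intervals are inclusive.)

2

Scan j = 3,4,… for (¬busy ∨ ack):
  j=3: fails
  j=4: fails
  j=5: holds
First hit at j=5, so smallest k = 5-3 = 2.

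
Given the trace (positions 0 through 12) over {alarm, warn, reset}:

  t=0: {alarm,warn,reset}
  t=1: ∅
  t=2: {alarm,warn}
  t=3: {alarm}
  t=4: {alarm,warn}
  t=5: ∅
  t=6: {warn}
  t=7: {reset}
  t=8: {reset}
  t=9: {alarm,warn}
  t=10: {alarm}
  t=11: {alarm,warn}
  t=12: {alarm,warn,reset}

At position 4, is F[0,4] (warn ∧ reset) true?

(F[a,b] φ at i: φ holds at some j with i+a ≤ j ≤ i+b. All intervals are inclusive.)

Check (warn ∧ reset) at each j in [4,8]:
  j=4: false
  j=5: false
  j=6: false
  j=7: false
  j=8: false
No position in the window satisfies it → formula fails.

Does not hold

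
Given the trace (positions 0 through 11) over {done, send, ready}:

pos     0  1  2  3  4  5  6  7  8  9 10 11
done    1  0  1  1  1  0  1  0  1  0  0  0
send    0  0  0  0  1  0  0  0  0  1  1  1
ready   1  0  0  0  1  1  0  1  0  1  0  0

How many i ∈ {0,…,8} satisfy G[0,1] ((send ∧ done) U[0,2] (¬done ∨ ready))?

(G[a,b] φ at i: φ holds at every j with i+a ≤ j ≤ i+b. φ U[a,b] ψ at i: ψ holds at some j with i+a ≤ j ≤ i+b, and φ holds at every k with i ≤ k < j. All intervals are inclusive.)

2

Evaluate at each i in [0,8]:
  i=0: ✓ (all of [0,1])
  i=1: ✗ (fails at j=2)
  i=2: ✗ (fails at j=2)
  i=3: ✗ (fails at j=3)
  i=4: ✓ (all of [4,5])
  i=5: ✗ (fails at j=6)
  i=6: ✗ (fails at j=6)
  i=7: ✗ (fails at j=8)
  i=8: ✗ (fails at j=8)
Positions where it holds: {0, 4} → 2.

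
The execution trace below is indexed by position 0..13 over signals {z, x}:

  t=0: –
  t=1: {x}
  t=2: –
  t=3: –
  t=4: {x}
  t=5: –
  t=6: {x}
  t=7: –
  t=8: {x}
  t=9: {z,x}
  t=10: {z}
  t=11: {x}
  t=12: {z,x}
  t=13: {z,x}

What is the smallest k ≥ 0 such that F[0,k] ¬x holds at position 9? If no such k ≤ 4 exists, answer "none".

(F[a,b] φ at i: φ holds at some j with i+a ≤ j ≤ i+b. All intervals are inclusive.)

Scan j = 9,10,… for ¬x:
  j=9: fails
  j=10: holds
First hit at j=10, so smallest k = 10-9 = 1.

1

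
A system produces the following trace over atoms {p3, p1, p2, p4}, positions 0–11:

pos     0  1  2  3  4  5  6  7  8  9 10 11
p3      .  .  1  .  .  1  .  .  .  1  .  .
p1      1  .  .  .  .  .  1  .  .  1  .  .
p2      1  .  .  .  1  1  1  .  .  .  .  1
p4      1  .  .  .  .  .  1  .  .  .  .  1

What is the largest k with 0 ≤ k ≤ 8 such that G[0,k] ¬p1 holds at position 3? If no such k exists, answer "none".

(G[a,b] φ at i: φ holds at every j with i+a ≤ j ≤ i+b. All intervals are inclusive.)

¬p1 must hold from j=3 onward; find where it first fails.
  j=3: holds
  j=4: holds
  j=5: holds
  j=6: fails
Holds on [3,5], so largest k = 2.

2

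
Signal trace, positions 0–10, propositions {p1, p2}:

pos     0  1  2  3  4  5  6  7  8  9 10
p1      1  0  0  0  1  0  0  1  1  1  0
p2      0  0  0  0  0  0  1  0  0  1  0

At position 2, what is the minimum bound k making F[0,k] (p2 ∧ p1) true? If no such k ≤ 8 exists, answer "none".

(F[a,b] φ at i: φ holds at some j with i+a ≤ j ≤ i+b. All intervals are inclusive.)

Scan j = 2,3,… for (p2 ∧ p1):
  j=2: fails
  j=3: fails
  j=4: fails
  j=5: fails
  j=6: fails
  j=7: fails
  j=8: fails
  j=9: holds
First hit at j=9, so smallest k = 9-2 = 7.

7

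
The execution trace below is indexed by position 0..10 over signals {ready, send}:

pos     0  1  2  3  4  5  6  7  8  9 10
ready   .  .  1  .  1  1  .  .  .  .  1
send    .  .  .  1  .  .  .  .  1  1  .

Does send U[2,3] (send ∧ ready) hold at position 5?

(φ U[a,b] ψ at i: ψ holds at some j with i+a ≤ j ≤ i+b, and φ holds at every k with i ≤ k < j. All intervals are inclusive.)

False

Need some j in [7,8] with (send ∧ ready), and send at every k in [5,j-1].
  j=7: (send ∧ ready) false.
  j=8: (send ∧ ready) false.
No j in the window works → until fails.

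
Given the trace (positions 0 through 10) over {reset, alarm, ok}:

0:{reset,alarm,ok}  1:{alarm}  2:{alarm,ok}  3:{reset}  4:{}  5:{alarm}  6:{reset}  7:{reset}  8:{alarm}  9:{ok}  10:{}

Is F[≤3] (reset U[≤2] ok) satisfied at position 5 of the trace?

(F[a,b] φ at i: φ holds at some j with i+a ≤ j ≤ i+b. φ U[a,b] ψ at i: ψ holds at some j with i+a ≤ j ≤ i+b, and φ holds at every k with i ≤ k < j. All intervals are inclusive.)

Does not hold

Check (reset U[≤2] ok) at each j in [5,8]:
  j=5: fails
  j=6: fails
  j=7: fails
  j=8: fails
No position in the window satisfies it → formula fails.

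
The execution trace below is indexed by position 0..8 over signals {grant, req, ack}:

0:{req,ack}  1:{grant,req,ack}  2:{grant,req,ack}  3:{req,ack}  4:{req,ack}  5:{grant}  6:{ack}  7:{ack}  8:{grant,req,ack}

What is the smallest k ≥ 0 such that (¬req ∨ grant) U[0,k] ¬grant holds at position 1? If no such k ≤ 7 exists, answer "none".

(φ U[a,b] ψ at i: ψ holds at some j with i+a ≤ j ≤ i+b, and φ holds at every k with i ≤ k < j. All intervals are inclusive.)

Need earliest j ≥ 1 with ¬grant, and (¬req ∨ grant) at every k in [1,j-1].
  j=1: rhs fails.
  j=2: rhs fails.
  j=3: rhs holds; lhs holds on [1,2]. k = 2.

2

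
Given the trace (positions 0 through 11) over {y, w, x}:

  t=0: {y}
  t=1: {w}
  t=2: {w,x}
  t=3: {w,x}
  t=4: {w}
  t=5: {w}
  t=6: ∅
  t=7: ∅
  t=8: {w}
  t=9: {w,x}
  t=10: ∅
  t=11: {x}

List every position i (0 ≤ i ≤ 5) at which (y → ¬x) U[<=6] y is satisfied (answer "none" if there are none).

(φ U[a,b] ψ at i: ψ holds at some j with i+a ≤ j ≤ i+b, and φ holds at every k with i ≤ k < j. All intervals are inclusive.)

Evaluate at each i in [0,5]:
  i=0: ✓ (rhs at j=0)
  i=1: ✗ (no rhs in [1,7])
  i=2: ✗ (no rhs in [2,8])
  i=3: ✗ (no rhs in [3,9])
  i=4: ✗ (no rhs in [4,10])
  i=5: ✗ (no rhs in [5,11])

0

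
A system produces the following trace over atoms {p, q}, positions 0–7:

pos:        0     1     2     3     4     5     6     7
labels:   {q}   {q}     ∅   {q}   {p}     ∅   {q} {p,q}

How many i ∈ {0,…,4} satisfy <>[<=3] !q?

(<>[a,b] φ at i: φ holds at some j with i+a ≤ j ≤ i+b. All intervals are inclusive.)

5

Evaluate at each i in [0,4]:
  i=0: ✓ (witness j=2)
  i=1: ✓ (witness j=2)
  i=2: ✓ (witness j=2)
  i=3: ✓ (witness j=4)
  i=4: ✓ (witness j=4)
Positions where it holds: {0, 1, 2, 3, 4} → 5.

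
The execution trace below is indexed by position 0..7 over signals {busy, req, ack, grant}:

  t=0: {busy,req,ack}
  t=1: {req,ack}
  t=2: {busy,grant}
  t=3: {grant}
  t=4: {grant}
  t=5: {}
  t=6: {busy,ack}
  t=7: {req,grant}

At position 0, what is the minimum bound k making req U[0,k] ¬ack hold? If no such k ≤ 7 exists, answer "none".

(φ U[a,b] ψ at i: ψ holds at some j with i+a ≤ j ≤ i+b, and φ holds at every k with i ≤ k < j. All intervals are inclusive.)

2

Need earliest j ≥ 0 with ¬ack, and req at every k in [0,j-1].
  j=0: rhs fails.
  j=1: rhs fails.
  j=2: rhs holds; lhs holds on [0,1]. k = 2.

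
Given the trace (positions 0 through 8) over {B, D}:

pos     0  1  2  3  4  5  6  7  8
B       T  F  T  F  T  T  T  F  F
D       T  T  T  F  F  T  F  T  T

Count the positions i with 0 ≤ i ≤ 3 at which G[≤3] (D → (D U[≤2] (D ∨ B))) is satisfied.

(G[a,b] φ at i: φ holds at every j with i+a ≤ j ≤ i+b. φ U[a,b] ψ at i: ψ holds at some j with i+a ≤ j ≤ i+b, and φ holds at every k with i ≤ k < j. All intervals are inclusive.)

4

Evaluate at each i in [0,3]:
  i=0: ✓ (all of [0,3])
  i=1: ✓ (all of [1,4])
  i=2: ✓ (all of [2,5])
  i=3: ✓ (all of [3,6])
Positions where it holds: {0, 1, 2, 3} → 4.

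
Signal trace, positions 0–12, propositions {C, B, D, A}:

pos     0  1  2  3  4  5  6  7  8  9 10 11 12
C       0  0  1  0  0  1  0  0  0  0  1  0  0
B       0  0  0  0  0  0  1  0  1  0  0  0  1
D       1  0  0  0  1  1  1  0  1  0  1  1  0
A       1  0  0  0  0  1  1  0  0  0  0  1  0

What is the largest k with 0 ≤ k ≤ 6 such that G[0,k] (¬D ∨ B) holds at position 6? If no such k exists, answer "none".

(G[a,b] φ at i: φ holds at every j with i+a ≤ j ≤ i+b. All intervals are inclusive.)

3

(¬D ∨ B) must hold from j=6 onward; find where it first fails.
  j=6: holds
  j=7: holds
  j=8: holds
  j=9: holds
  j=10: fails
Holds on [6,9], so largest k = 3.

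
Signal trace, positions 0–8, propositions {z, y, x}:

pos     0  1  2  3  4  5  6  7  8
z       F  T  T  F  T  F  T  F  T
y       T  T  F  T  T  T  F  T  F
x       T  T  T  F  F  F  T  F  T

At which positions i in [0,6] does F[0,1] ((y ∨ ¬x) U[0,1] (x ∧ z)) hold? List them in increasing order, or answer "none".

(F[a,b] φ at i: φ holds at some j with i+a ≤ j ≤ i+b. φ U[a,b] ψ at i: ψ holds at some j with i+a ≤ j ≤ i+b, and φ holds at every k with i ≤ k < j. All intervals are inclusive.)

Evaluate at each i in [0,6]:
  i=0: ✓ (witness j=0)
  i=1: ✓ (witness j=1)
  i=2: ✓ (witness j=2)
  i=3: ✗ (none in [3,4])
  i=4: ✓ (witness j=5)
  i=5: ✓ (witness j=5)
  i=6: ✓ (witness j=6)

0, 1, 2, 4, 5, 6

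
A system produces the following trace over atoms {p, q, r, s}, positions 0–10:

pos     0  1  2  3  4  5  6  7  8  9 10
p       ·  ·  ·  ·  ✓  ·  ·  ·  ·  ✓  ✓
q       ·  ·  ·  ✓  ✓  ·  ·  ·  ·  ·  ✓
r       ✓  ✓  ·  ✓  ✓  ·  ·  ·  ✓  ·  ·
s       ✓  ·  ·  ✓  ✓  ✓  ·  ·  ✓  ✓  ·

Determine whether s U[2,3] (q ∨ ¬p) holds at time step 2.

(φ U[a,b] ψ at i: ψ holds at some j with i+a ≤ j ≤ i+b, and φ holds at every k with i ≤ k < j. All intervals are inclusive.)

Does not hold

Need some j in [4,5] with (q ∨ ¬p), and s at every k in [2,j-1].
  j=4: (q ∨ ¬p) holds, but s fails at k=2 → not this j.
  j=5: (q ∨ ¬p) holds, but s fails at k=2 → not this j.
No j in the window works → until fails.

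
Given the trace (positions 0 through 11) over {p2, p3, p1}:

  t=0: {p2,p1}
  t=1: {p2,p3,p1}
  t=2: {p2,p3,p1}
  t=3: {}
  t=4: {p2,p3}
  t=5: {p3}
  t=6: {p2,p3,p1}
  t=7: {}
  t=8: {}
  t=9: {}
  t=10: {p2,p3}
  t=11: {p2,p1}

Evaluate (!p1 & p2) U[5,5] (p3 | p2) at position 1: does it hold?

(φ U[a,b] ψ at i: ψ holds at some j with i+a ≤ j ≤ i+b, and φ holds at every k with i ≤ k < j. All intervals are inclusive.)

False

Need some j in [6,6] with (p3 | p2), and (!p1 & p2) at every k in [1,j-1].
  j=6: (p3 | p2) holds, but (!p1 & p2) fails at k=1 → not this j.
No j in the window works → until fails.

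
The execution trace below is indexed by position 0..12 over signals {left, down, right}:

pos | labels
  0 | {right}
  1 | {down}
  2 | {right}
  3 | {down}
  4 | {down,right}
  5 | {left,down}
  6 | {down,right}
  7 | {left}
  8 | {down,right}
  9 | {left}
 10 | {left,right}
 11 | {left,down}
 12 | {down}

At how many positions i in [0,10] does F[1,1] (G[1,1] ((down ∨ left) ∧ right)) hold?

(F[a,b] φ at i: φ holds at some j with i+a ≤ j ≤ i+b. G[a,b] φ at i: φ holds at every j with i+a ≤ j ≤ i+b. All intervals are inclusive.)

Evaluate at each i in [0,10]:
  i=0: ✗ (none in [1,1])
  i=1: ✗ (none in [2,2])
  i=2: ✓ (witness j=3)
  i=3: ✗ (none in [4,4])
  i=4: ✓ (witness j=5)
  i=5: ✗ (none in [6,6])
  i=6: ✓ (witness j=7)
  i=7: ✗ (none in [8,8])
  i=8: ✓ (witness j=9)
  i=9: ✗ (none in [10,10])
  i=10: ✗ (none in [11,11])
Positions where it holds: {2, 4, 6, 8} → 4.

4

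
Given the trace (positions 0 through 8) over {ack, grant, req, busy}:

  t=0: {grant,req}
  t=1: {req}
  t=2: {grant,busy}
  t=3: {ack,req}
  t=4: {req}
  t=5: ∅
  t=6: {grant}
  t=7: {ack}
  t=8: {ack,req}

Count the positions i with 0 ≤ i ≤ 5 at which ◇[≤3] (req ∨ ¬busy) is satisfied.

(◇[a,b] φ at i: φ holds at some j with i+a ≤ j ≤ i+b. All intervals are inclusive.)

6

Evaluate at each i in [0,5]:
  i=0: ✓ (witness j=0)
  i=1: ✓ (witness j=1)
  i=2: ✓ (witness j=3)
  i=3: ✓ (witness j=3)
  i=4: ✓ (witness j=4)
  i=5: ✓ (witness j=5)
Positions where it holds: {0, 1, 2, 3, 4, 5} → 6.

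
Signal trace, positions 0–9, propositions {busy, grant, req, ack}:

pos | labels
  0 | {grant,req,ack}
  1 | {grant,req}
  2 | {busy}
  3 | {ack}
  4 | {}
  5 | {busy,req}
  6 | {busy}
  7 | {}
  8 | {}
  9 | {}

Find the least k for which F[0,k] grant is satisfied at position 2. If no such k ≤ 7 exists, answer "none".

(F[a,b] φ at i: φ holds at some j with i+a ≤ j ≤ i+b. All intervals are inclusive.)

none

Scan j = 2,3,… for grant:
  j=2: fails
  j=3: fails
  j=4: fails
  j=5: fails
  j=6: fails
  j=7: fails
  j=8: fails
  j=9: fails
No j in [2,9] satisfies it → none.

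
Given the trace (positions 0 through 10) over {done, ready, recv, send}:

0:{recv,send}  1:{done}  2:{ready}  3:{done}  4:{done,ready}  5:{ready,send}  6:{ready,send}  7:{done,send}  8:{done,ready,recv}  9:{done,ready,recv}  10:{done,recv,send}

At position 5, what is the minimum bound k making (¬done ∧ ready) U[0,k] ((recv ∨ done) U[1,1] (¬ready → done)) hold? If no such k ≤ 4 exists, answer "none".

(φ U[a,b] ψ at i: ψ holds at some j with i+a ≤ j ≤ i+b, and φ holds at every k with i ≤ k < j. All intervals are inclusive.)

2

Need earliest j ≥ 5 with ((recv ∨ done) U[1,1] (¬ready → done)), and (¬done ∧ ready) at every k in [5,j-1].
  j=5: rhs fails.
  j=6: rhs fails.
  j=7: rhs holds; lhs holds on [5,6]. k = 2.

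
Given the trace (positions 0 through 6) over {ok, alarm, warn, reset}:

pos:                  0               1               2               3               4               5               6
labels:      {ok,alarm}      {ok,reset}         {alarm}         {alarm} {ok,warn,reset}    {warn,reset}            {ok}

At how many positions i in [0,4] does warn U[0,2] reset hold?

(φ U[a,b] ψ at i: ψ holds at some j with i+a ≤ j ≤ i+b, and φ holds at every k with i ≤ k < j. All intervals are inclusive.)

2

Evaluate at each i in [0,4]:
  i=0: ✗ (lhs fails at k=0 before rhs at j=1)
  i=1: ✓ (rhs at j=1)
  i=2: ✗ (lhs fails at k=2 before rhs at j=4)
  i=3: ✗ (lhs fails at k=3 before rhs at j=4)
  i=4: ✓ (rhs at j=4)
Positions where it holds: {1, 4} → 2.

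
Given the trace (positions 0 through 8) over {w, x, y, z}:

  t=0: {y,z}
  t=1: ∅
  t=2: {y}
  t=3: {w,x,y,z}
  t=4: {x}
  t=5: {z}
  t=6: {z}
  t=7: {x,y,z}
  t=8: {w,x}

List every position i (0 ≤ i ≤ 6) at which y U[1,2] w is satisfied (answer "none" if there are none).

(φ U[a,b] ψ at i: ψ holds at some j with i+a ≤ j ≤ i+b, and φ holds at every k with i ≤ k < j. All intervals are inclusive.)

2

Evaluate at each i in [0,6]:
  i=0: ✗ (no rhs in [1,2])
  i=1: ✗ (lhs fails at k=1 before rhs at j=3)
  i=2: ✓ (rhs at j=3; lhs holds on [2,2])
  i=3: ✗ (no rhs in [4,5])
  i=4: ✗ (no rhs in [5,6])
  i=5: ✗ (no rhs in [6,7])
  i=6: ✗ (lhs fails at k=6 before rhs at j=8)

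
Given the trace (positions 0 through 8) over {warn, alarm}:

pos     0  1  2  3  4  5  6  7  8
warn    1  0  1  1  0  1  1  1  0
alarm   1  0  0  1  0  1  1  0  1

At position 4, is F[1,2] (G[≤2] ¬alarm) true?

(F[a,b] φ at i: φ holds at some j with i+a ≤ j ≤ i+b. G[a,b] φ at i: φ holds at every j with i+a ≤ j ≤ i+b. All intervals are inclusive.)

False

Check G[≤2] ¬alarm at each j in [5,6]:
  j=5: fails at 5
  j=6: fails at 6
No position in the window satisfies it → formula fails.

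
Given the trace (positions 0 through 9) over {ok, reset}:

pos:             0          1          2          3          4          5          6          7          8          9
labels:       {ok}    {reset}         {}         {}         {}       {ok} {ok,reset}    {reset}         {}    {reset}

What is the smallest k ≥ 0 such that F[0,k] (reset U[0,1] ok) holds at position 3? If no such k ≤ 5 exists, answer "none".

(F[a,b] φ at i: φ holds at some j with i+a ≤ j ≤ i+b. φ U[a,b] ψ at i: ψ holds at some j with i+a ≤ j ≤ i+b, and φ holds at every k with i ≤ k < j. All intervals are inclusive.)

2

Scan j = 3,4,… for (reset U[0,1] ok):
  j=3: fails
  j=4: fails
  j=5: holds
First hit at j=5, so smallest k = 5-3 = 2.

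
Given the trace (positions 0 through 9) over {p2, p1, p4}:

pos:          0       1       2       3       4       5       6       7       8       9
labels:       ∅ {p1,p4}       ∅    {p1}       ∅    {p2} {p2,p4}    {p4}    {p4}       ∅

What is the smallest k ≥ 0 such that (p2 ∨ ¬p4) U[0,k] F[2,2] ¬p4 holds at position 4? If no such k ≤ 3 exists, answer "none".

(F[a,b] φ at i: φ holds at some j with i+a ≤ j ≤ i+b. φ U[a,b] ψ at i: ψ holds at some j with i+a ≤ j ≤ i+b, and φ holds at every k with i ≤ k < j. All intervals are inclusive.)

Need earliest j ≥ 4 with F[2,2] ¬p4, and (p2 ∨ ¬p4) at every k in [4,j-1].
  j=4: rhs fails.
  j=5: rhs fails.
  j=6: rhs fails.
  j=7: rhs holds; lhs holds on [4,6]. k = 3.

3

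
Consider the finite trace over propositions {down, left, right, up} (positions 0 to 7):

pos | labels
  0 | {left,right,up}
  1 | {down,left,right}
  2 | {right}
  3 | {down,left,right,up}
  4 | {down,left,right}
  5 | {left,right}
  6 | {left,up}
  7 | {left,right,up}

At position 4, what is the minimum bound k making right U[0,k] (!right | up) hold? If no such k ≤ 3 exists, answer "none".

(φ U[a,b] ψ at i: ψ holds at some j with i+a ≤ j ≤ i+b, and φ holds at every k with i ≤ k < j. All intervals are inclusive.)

Need earliest j ≥ 4 with (!right | up), and right at every k in [4,j-1].
  j=4: rhs fails.
  j=5: rhs fails.
  j=6: rhs holds; lhs holds on [4,5]. k = 2.

2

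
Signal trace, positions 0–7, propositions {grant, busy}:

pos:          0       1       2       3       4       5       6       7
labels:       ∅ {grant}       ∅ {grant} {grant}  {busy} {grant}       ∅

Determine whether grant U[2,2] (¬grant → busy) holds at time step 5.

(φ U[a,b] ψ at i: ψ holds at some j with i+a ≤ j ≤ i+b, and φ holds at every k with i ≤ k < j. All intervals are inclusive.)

Need some j in [7,7] with (¬grant → busy), and grant at every k in [5,j-1].
  j=7: (¬grant → busy) false.
No j in the window works → until fails.

False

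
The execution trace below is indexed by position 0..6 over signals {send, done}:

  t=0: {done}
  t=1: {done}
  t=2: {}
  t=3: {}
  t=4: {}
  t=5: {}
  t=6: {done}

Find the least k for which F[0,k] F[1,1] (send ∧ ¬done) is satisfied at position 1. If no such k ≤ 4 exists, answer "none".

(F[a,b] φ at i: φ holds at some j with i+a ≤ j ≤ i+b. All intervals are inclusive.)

none

Scan j = 1,2,… for F[1,1] (send ∧ ¬done):
  j=1: fails
  j=2: fails
  j=3: fails
  j=4: fails
  j=5: fails
No j in [1,5] satisfies it → none.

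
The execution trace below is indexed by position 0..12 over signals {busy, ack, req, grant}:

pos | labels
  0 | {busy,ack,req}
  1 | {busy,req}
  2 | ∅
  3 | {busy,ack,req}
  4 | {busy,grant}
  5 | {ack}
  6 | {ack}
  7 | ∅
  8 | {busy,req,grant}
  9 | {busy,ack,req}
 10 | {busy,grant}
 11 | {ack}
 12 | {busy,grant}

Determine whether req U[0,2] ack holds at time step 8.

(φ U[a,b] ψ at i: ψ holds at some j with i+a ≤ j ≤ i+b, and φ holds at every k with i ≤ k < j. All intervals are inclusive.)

True

Need some j in [8,10] with ack, and req at every k in [8,j-1].
  j=8: ack false.
  j=9: ack holds; req holds at every k in [8,8] → satisfied.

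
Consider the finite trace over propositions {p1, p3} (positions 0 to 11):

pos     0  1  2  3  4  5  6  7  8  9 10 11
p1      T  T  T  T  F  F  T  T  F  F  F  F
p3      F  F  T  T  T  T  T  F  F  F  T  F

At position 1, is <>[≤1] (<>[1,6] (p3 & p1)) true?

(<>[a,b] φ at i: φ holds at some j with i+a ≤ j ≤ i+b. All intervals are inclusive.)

Check <>[1,6] (p3 & p1) at each j in [1,2]:
  j=1: holds (witness at 2)
  j=2: holds (witness at 3)
Found at j=1 → formula holds.

Holds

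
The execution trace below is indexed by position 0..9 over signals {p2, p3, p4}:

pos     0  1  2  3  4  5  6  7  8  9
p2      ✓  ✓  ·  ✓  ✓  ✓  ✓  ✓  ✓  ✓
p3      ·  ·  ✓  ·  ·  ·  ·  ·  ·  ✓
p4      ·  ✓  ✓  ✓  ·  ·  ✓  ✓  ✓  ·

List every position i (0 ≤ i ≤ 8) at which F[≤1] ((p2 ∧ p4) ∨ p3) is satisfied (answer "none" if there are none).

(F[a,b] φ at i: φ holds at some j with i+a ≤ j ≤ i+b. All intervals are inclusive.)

Evaluate at each i in [0,8]:
  i=0: ✓ (witness j=1)
  i=1: ✓ (witness j=1)
  i=2: ✓ (witness j=2)
  i=3: ✓ (witness j=3)
  i=4: ✗ (none in [4,5])
  i=5: ✓ (witness j=6)
  i=6: ✓ (witness j=6)
  i=7: ✓ (witness j=7)
  i=8: ✓ (witness j=8)

0, 1, 2, 3, 5, 6, 7, 8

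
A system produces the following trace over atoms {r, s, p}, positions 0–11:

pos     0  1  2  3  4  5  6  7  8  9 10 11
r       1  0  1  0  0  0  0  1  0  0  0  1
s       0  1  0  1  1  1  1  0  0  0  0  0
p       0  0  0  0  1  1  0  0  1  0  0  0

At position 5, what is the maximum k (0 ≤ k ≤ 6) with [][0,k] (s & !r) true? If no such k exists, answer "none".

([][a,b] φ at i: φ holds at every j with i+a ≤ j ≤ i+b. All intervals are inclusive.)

(s & !r) must hold from j=5 onward; find where it first fails.
  j=5: holds
  j=6: holds
  j=7: fails
Holds on [5,6], so largest k = 1.

1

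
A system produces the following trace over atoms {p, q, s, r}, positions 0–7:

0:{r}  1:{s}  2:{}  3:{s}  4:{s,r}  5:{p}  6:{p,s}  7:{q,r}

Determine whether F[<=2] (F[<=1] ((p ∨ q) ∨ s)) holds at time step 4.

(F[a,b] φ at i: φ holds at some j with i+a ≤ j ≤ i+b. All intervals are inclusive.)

True

Check F[<=1] ((p ∨ q) ∨ s) at each j in [4,6]:
  j=4: holds (witness at 4)
  j=5: holds (witness at 5)
  j=6: holds (witness at 6)
Found at j=4 → formula holds.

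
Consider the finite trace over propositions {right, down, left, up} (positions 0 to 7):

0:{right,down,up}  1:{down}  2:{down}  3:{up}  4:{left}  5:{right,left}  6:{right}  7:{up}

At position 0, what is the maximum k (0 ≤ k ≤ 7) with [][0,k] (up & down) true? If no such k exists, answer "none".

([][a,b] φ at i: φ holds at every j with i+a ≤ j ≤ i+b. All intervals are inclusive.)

(up & down) must hold from j=0 onward; find where it first fails.
  j=0: holds
  j=1: fails
Holds on [0,0], so largest k = 0.

0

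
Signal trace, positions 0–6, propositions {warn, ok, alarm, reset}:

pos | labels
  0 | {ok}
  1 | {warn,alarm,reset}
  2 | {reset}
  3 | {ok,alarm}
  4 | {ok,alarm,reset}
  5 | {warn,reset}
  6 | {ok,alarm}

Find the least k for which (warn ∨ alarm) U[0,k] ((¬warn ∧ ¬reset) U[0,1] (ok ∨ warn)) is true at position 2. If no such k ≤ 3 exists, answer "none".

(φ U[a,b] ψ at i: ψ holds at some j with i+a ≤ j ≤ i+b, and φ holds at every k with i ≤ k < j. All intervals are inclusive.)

none

Need earliest j ≥ 2 with ((¬warn ∧ ¬reset) U[0,1] (ok ∨ warn)), and (warn ∨ alarm) at every k in [2,j-1].
  j=2: rhs fails.
  j=3: rhs holds but lhs fails at k=2.
  j=4: rhs holds but lhs fails at k=2.
  j=5: rhs holds but lhs fails at k=2.
No witness within the range → none.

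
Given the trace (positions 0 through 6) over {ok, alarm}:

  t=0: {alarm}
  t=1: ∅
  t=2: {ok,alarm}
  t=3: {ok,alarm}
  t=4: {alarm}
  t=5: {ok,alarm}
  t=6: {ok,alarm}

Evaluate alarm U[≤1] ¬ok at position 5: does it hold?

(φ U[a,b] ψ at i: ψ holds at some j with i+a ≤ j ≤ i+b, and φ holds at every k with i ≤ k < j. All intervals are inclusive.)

Need some j in [5,6] with ¬ok, and alarm at every k in [5,j-1].
  j=5: ¬ok false.
  j=6: ¬ok false.
No j in the window works → until fails.

False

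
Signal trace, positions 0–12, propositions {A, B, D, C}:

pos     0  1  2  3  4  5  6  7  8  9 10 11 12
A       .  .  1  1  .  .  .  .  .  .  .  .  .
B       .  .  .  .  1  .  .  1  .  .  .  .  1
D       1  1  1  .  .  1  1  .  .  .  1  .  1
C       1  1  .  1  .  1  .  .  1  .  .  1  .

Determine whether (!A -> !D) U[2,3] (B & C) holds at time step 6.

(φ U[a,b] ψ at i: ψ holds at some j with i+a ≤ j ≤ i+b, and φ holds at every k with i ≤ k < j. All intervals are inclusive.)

Need some j in [8,9] with (B & C), and (!A -> !D) at every k in [6,j-1].
  j=8: (B & C) false.
  j=9: (B & C) false.
No j in the window works → until fails.

Does not hold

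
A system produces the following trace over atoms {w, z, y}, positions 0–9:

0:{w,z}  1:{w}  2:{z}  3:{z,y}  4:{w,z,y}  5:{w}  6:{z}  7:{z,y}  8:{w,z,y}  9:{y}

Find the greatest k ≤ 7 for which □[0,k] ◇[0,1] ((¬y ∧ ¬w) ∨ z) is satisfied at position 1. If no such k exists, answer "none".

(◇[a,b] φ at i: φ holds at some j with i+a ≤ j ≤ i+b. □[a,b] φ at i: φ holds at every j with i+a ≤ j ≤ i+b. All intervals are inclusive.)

7

◇[0,1] ((¬y ∧ ¬w) ∨ z) must hold from j=1 onward; find where it first fails.
  j=1: holds
  j=2: holds
  j=3: holds
  j=4: holds
  j=5: holds
  j=6: holds
  j=7: holds
  j=8: holds
Holds through j=8; largest k = 7.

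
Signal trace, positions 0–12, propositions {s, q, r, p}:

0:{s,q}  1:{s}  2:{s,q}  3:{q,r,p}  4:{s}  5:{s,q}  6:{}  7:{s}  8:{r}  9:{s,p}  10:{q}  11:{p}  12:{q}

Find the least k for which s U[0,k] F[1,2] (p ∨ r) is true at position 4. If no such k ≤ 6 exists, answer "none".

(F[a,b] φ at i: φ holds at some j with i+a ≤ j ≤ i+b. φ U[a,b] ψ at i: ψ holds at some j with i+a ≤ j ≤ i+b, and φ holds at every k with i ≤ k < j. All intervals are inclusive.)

2

Need earliest j ≥ 4 with F[1,2] (p ∨ r), and s at every k in [4,j-1].
  j=4: rhs fails.
  j=5: rhs fails.
  j=6: rhs holds; lhs holds on [4,5]. k = 2.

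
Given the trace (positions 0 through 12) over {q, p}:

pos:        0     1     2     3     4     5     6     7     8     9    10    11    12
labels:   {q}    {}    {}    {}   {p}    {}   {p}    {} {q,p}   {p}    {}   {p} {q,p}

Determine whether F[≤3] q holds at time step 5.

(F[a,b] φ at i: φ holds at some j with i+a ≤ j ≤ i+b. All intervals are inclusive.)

Check q at each j in [5,8]:
  j=5: false
  j=6: false
  j=7: false
  j=8: true
Found at j=8 → formula holds.

Yes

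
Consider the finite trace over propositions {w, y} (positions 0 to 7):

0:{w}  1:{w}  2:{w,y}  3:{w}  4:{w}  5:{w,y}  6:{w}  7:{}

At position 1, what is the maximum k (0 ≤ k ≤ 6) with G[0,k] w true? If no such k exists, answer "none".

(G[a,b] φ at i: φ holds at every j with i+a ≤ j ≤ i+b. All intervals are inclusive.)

w must hold from j=1 onward; find where it first fails.
  j=1: holds
  j=2: holds
  j=3: holds
  j=4: holds
  j=5: holds
  j=6: holds
  j=7: fails
Holds on [1,6], so largest k = 5.

5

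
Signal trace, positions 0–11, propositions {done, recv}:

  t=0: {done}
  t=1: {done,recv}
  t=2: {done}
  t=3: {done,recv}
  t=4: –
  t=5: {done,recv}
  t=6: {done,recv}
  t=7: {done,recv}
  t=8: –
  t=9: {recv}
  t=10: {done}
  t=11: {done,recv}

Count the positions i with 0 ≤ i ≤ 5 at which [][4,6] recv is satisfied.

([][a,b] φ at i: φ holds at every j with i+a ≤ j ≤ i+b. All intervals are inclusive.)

Evaluate at each i in [0,5]:
  i=0: ✗ (fails at j=4)
  i=1: ✓ (all of [5,7])
  i=2: ✗ (fails at j=8)
  i=3: ✗ (fails at j=8)
  i=4: ✗ (fails at j=8)
  i=5: ✗ (fails at j=10)
Positions where it holds: {1} → 1.

1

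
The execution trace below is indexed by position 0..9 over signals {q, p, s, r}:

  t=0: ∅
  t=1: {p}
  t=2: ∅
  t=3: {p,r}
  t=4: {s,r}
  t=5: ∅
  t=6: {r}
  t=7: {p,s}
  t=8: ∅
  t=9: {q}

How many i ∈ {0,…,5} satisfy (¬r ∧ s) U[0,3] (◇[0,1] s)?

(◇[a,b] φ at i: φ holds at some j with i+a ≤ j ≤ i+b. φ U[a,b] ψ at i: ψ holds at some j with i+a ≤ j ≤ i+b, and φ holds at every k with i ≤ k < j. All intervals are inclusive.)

2

Evaluate at each i in [0,5]:
  i=0: ✗ (lhs fails at k=0 before rhs at j=3)
  i=1: ✗ (lhs fails at k=1 before rhs at j=3)
  i=2: ✗ (lhs fails at k=2 before rhs at j=3)
  i=3: ✓ (rhs at j=3)
  i=4: ✓ (rhs at j=4)
  i=5: ✗ (lhs fails at k=5 before rhs at j=6)
Positions where it holds: {3, 4} → 2.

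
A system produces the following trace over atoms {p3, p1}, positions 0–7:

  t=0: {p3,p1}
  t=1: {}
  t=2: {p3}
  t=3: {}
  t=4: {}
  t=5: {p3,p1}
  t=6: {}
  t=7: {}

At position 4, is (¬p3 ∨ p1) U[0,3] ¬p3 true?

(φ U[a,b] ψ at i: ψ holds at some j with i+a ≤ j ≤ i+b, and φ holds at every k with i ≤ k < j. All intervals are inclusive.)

Holds

Need some j in [4,7] with ¬p3, and (¬p3 ∨ p1) at every k in [4,j-1].
  j=4: ¬p3 holds; no prefix to check → satisfied.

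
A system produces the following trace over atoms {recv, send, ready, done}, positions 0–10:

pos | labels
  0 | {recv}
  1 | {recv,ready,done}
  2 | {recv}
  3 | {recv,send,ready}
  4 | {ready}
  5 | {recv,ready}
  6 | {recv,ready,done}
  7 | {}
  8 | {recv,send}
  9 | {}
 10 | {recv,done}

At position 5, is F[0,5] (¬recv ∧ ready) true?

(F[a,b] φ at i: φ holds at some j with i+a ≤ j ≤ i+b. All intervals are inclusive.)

Does not hold

Check (¬recv ∧ ready) at each j in [5,10]:
  j=5: false
  j=6: false
  j=7: false
  j=8: false
  j=9: false
  j=10: false
No position in the window satisfies it → formula fails.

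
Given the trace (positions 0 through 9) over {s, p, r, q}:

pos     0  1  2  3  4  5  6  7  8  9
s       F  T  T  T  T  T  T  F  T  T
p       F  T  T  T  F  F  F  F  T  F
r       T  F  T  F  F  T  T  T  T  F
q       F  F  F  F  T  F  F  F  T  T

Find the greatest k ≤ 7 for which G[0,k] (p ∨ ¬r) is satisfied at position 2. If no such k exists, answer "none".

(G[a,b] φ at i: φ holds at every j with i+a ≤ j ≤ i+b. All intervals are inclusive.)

(p ∨ ¬r) must hold from j=2 onward; find where it first fails.
  j=2: holds
  j=3: holds
  j=4: holds
  j=5: fails
Holds on [2,4], so largest k = 2.

2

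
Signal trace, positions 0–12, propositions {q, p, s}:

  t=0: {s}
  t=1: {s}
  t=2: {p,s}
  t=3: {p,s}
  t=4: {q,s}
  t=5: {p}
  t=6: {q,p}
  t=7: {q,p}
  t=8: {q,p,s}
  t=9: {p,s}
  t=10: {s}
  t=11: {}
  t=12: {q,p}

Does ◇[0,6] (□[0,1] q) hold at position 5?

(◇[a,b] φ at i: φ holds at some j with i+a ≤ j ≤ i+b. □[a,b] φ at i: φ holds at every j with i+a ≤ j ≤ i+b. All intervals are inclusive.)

Yes

Check □[0,1] q at each j in [5,11]:
  j=5: fails at 5
  j=6: holds on [6,7]
  j=7: holds on [7,8]
  j=8: fails at 9
  j=9: fails at 9
  j=10: fails at 10
  j=11: fails at 11
Found at j=6 → formula holds.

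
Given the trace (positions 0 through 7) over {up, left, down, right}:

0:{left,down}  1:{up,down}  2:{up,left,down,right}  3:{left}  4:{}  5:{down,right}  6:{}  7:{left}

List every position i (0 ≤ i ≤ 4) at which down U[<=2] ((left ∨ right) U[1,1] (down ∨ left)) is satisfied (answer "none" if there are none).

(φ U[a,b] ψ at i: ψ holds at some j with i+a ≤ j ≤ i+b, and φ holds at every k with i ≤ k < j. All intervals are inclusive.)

0, 1, 2

Evaluate at each i in [0,4]:
  i=0: ✓ (rhs at j=0)
  i=1: ✓ (rhs at j=2; lhs holds on [1,1])
  i=2: ✓ (rhs at j=2)
  i=3: ✗ (no rhs in [3,5])
  i=4: ✗ (no rhs in [4,6])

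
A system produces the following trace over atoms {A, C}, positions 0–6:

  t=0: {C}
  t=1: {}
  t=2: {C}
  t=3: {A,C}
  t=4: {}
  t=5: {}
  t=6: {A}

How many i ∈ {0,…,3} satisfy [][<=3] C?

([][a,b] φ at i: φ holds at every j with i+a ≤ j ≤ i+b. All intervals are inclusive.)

0

Evaluate at each i in [0,3]:
  i=0: ✗ (fails at j=1)
  i=1: ✗ (fails at j=1)
  i=2: ✗ (fails at j=4)
  i=3: ✗ (fails at j=4)
Positions where it holds: {} → 0.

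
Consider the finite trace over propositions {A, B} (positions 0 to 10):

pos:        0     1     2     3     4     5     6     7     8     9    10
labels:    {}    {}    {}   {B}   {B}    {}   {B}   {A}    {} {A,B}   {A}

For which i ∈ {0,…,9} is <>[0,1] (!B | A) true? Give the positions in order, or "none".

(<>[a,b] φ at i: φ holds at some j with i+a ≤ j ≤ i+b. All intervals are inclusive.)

Evaluate at each i in [0,9]:
  i=0: ✓ (witness j=0)
  i=1: ✓ (witness j=1)
  i=2: ✓ (witness j=2)
  i=3: ✗ (none in [3,4])
  i=4: ✓ (witness j=5)
  i=5: ✓ (witness j=5)
  i=6: ✓ (witness j=7)
  i=7: ✓ (witness j=7)
  i=8: ✓ (witness j=8)
  i=9: ✓ (witness j=9)

0, 1, 2, 4, 5, 6, 7, 8, 9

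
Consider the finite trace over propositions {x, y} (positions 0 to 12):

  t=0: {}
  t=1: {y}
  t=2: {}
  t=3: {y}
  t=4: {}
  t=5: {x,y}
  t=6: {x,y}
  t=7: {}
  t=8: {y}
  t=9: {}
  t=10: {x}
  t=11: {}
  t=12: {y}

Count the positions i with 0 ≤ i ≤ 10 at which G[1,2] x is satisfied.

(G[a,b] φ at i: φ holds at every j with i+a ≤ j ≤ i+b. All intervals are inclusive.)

Evaluate at each i in [0,10]:
  i=0: ✗ (fails at j=1)
  i=1: ✗ (fails at j=2)
  i=2: ✗ (fails at j=3)
  i=3: ✗ (fails at j=4)
  i=4: ✓ (all of [5,6])
  i=5: ✗ (fails at j=7)
  i=6: ✗ (fails at j=7)
  i=7: ✗ (fails at j=8)
  i=8: ✗ (fails at j=9)
  i=9: ✗ (fails at j=11)
  i=10: ✗ (fails at j=11)
Positions where it holds: {4} → 1.

1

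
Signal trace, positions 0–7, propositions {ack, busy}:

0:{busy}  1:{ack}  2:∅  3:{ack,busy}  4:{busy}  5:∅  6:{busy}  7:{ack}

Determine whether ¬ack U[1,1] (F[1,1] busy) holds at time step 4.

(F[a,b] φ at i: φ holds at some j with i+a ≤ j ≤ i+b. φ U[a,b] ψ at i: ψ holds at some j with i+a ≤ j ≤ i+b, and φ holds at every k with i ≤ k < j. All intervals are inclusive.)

Need some j in [5,5] with F[1,1] busy, and ¬ack at every k in [4,j-1].
  j=5: F[1,1] busy holds; ¬ack holds at every k in [4,4] → satisfied.

Yes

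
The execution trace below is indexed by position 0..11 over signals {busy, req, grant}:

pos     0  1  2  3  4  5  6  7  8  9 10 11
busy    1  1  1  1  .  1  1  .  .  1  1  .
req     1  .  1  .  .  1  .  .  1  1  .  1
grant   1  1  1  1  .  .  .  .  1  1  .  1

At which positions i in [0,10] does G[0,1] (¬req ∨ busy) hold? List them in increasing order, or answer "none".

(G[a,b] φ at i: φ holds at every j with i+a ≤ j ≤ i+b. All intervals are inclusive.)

Evaluate at each i in [0,10]:
  i=0: ✓ (all of [0,1])
  i=1: ✓ (all of [1,2])
  i=2: ✓ (all of [2,3])
  i=3: ✓ (all of [3,4])
  i=4: ✓ (all of [4,5])
  i=5: ✓ (all of [5,6])
  i=6: ✓ (all of [6,7])
  i=7: ✗ (fails at j=8)
  i=8: ✗ (fails at j=8)
  i=9: ✓ (all of [9,10])
  i=10: ✗ (fails at j=11)

0, 1, 2, 3, 4, 5, 6, 9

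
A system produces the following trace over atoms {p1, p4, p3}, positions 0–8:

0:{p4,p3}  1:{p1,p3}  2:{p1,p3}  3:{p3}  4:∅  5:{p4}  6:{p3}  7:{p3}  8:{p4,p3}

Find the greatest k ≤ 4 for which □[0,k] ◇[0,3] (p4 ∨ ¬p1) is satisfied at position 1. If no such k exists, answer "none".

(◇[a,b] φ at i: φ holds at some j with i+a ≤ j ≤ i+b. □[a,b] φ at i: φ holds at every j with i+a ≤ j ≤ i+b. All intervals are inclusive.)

4

◇[0,3] (p4 ∨ ¬p1) must hold from j=1 onward; find where it first fails.
  j=1: holds
  j=2: holds
  j=3: holds
  j=4: holds
  j=5: holds
Holds through j=5; largest k = 4.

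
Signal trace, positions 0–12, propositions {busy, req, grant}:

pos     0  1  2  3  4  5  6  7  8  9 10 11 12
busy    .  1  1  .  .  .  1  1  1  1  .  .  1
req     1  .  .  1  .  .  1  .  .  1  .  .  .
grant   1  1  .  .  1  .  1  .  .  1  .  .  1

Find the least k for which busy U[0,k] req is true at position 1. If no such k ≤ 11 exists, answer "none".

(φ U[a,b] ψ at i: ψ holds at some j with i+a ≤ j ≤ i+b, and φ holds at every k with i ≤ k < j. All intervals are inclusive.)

2

Need earliest j ≥ 1 with req, and busy at every k in [1,j-1].
  j=1: rhs fails.
  j=2: rhs fails.
  j=3: rhs holds; lhs holds on [1,2]. k = 2.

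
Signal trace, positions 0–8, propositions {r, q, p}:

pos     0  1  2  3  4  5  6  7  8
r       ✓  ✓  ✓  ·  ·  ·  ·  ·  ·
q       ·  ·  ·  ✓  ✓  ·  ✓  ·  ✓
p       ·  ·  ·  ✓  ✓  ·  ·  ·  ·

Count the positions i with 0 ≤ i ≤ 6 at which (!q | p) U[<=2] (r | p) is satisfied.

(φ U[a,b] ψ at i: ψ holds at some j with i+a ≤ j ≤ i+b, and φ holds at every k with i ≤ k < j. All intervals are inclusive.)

Evaluate at each i in [0,6]:
  i=0: ✓ (rhs at j=0)
  i=1: ✓ (rhs at j=1)
  i=2: ✓ (rhs at j=2)
  i=3: ✓ (rhs at j=3)
  i=4: ✓ (rhs at j=4)
  i=5: ✗ (no rhs in [5,7])
  i=6: ✗ (no rhs in [6,8])
Positions where it holds: {0, 1, 2, 3, 4} → 5.

5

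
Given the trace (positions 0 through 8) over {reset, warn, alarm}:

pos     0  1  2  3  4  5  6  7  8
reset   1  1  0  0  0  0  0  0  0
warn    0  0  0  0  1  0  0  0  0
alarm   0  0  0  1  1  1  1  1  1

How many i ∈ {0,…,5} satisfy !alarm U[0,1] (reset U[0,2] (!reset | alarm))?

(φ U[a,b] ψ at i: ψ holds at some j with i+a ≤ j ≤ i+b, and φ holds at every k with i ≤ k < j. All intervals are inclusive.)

Evaluate at each i in [0,5]:
  i=0: ✓ (rhs at j=0)
  i=1: ✓ (rhs at j=1)
  i=2: ✓ (rhs at j=2)
  i=3: ✓ (rhs at j=3)
  i=4: ✓ (rhs at j=4)
  i=5: ✓ (rhs at j=5)
Positions where it holds: {0, 1, 2, 3, 4, 5} → 6.

6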